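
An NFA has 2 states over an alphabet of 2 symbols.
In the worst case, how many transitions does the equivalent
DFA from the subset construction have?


Subset construction: one DFA state per subset of NFA states = 2^2 = 4 states.
Each DFA state has 2 outgoing transitions: 4 * 2 = 8

8


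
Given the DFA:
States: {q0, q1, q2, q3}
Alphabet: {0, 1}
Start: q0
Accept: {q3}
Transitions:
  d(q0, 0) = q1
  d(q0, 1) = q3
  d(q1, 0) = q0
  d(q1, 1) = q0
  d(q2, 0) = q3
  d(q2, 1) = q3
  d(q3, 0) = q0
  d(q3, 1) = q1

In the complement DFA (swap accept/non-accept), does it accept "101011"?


Trace: q0 -> q3 -> q0 -> q3 -> q0 -> q3 -> q1
Final: q1
Original accept: {q3}
Complement: q1 is not in original accept

Yes, complement accepts (original rejects)


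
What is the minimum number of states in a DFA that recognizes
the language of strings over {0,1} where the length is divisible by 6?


States track (length) mod 6.
Need 6 states: one per remainder 0..5; accept = remainder 0.

6


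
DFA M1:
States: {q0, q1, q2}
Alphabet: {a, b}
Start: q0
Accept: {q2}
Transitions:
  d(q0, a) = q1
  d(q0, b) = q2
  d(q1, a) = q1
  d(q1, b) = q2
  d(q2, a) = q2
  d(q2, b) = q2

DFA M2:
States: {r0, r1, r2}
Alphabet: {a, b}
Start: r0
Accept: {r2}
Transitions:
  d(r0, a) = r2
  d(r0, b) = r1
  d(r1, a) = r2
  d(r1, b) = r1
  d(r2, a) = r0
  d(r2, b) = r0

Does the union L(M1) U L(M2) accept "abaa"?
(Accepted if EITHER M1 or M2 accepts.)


M1: final=q2 accepted=True
M2: final=r0 accepted=False

Yes, union accepts


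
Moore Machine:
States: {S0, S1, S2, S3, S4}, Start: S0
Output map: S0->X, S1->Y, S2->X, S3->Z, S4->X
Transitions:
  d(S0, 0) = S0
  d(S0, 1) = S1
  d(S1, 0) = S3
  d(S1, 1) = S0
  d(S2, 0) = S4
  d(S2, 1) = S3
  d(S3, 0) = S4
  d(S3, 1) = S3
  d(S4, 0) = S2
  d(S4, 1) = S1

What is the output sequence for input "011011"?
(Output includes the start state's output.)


Start: S0 (output X)
  --0--> S0 (output X)
  --1--> S1 (output Y)
  --1--> S0 (output X)
  --0--> S0 (output X)
  --1--> S1 (output Y)
  --1--> S0 (output X)

"XXYXXYX"


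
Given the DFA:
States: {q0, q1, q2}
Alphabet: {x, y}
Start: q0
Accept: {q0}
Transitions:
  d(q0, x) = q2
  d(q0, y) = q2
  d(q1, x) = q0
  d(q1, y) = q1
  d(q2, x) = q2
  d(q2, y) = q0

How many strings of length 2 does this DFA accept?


Enumerating all length-2 strings:
  "xx" -> q2 [reject]
  "xy" -> q0 [accept]
  "yx" -> q2 [reject]
  "yy" -> q0 [accept]

2 out of 4


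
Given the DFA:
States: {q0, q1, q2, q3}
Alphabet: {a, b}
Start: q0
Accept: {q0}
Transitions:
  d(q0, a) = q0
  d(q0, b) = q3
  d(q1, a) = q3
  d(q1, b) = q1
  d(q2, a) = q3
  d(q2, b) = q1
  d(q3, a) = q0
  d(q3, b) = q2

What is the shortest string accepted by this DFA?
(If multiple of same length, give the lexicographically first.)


BFS by string length (lex-first path to each state shown):
  len 0: q0<-""
Found accept state at length 0.

"" (empty string)


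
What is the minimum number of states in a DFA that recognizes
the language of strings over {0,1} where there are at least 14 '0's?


States: count = 0, 1, ..., 13, and a final '>= 14' state.
Total: 14 + 1 = 15. Accept = '>= 14' state.

15


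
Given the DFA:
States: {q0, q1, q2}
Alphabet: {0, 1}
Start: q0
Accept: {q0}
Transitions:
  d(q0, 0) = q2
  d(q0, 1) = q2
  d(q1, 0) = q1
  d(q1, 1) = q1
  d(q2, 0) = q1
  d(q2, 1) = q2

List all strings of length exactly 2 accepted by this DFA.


All strings of length 2: 4 total
Accepted: 0

None


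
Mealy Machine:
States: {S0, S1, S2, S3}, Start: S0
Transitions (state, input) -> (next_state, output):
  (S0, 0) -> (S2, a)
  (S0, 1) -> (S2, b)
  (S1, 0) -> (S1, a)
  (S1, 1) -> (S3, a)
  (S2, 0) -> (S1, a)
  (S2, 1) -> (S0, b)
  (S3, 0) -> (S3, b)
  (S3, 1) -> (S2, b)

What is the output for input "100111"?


Step-by-step:
  (S0, 1) -> (S2, b)
  (S2, 0) -> (S1, a)
  (S1, 0) -> (S1, a)
  (S1, 1) -> (S3, a)
  (S3, 1) -> (S2, b)
  (S2, 1) -> (S0, b)

"baaabb"


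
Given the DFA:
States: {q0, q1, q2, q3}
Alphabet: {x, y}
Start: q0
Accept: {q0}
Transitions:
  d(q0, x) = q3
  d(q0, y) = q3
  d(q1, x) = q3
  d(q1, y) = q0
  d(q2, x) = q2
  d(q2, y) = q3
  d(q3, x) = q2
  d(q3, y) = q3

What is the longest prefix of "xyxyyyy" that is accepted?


Run the DFA, marking each prefix where the state is accepting:
  "" -> q0 [accept]
  "x" -> q3 [reject]
  "xy" -> q3 [reject]
  "xyx" -> q2 [reject]
  "xyxy" -> q3 [reject]
  "xyxyy" -> q3 [reject]
  "xyxyyy" -> q3 [reject]
  "xyxyyyy" -> q3 [reject]

""


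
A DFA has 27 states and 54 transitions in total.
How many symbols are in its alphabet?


Each state has exactly one transition per symbol.
|alphabet| = transitions / states = 54 / 27 = 2

2


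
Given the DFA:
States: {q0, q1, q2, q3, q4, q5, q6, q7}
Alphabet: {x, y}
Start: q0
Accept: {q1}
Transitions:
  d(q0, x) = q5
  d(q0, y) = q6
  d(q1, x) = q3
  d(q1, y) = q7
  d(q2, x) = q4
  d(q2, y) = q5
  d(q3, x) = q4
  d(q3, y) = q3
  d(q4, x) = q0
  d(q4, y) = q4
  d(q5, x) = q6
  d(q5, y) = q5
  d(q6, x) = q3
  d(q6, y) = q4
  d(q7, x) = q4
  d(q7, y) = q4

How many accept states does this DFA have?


Accept states listed: {q1}
Counting: q1(1)

1


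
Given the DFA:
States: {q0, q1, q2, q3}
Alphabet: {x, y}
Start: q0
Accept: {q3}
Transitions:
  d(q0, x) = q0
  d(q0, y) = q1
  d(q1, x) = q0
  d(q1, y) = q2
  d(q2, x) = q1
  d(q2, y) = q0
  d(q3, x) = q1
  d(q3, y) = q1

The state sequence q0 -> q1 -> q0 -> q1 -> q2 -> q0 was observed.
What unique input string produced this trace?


Trace back each transition to find the symbol:
  q0 --[y]--> q1
  q1 --[x]--> q0
  q0 --[y]--> q1
  q1 --[y]--> q2
  q2 --[y]--> q0

"yxyyy"


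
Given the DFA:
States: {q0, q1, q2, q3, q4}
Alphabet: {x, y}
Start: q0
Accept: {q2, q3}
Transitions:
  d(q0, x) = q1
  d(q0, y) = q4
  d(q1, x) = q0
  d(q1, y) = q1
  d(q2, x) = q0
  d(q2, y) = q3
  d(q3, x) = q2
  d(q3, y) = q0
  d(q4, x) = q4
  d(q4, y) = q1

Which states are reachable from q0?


BFS from q0:
  layer 0: {q0}
  layer 1: {q1, q4}

{q0, q1, q4}


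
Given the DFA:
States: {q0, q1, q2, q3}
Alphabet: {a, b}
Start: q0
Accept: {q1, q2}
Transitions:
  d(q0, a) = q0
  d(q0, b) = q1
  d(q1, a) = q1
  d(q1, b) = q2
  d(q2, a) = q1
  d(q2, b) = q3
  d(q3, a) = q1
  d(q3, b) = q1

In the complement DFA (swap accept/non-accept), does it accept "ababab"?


Trace: q0 -> q0 -> q1 -> q1 -> q2 -> q1 -> q2
Final: q2
Original accept: {q1, q2}
Complement: q2 is in original accept

No, complement rejects (original accepts)


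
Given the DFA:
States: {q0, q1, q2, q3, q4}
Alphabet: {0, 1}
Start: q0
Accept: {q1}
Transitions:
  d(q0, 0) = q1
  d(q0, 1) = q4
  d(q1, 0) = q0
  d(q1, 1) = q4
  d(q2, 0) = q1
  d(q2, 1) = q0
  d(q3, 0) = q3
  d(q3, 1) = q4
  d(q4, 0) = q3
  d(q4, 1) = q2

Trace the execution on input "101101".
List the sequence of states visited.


Input: 101101
d(q0, 1) = q4
d(q4, 0) = q3
d(q3, 1) = q4
d(q4, 1) = q2
d(q2, 0) = q1
d(q1, 1) = q4


q0 -> q4 -> q3 -> q4 -> q2 -> q1 -> q4


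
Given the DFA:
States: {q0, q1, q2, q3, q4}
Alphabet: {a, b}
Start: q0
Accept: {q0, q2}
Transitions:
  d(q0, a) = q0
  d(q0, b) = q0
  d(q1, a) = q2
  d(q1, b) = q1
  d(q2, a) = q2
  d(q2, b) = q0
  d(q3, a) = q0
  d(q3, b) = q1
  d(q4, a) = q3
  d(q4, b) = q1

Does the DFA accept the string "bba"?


Trace: q0 -> q0 -> q0 -> q0
Final state: q0
Accept states: {q0, q2}

Yes, accepted (final state q0 is an accept state)


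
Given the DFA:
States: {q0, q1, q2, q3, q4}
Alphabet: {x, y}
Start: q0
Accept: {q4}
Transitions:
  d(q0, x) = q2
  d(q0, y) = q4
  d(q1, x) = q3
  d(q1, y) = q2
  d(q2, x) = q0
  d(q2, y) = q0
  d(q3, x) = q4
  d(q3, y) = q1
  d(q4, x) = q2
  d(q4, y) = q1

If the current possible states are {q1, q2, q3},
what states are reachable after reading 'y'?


Apply transition on 'y' from each current state:
  d(q1, y) = q2
  d(q2, y) = q0
  d(q3, y) = q1

{q0, q1, q2}


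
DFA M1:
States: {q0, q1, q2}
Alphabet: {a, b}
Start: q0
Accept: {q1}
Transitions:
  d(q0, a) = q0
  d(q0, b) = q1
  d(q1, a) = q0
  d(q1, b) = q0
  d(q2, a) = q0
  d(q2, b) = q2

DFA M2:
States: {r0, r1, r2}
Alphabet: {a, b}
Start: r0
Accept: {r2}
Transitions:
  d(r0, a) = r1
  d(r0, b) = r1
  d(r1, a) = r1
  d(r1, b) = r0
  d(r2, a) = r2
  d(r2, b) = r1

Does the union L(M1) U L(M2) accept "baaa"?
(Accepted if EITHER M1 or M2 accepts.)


M1: final=q0 accepted=False
M2: final=r1 accepted=False

No, union rejects (neither accepts)


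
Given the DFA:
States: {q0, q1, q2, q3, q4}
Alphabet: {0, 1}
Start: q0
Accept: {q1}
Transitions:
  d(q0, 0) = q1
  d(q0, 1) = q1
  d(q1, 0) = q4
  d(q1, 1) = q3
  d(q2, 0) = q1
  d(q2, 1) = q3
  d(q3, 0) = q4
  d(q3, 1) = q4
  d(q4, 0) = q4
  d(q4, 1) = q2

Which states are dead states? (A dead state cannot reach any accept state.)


Forward reachability from each state:
  q0 -> reaches accept state q1 (live)
  q1 -> reaches accept state q1 (live)
  q2 -> reaches accept state q1 (live)
  q3 -> reaches accept state q1 (live)
  q4 -> reaches accept state q1 (live)

None (all states can reach an accept state)


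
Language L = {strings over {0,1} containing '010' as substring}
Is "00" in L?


'010' does not occur

No, "00" is not in L


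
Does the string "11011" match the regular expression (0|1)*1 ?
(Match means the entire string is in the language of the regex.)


|string| = 5; first = '1'; last = '1'

Yes, "11011" matches (0|1)*1


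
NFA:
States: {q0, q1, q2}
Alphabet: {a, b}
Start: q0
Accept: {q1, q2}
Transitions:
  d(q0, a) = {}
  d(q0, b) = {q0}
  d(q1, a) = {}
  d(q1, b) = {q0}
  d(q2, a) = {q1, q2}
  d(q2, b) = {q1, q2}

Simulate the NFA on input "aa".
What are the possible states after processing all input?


Start: {q0}
  --a--> {}
  --a--> {}

{} (empty set, no valid transitions)


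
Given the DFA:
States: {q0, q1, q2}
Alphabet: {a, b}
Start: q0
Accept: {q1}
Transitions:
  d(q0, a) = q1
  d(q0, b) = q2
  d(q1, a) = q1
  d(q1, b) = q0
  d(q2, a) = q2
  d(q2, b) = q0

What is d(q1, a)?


Looking up transition d(q1, a)

q1


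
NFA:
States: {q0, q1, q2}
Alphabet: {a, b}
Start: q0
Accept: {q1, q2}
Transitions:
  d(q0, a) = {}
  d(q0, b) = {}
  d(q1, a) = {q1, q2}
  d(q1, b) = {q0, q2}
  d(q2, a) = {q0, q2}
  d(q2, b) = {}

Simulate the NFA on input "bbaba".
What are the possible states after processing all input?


Start: {q0}
  --b--> {}
  --b--> {}
  --a--> {}
  --b--> {}
  --a--> {}

{} (empty set, no valid transitions)


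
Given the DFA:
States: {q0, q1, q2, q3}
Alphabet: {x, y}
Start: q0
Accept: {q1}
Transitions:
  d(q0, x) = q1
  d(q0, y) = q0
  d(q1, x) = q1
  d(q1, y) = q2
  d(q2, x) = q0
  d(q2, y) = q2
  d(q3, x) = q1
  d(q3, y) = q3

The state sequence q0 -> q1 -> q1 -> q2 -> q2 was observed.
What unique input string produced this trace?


Trace back each transition to find the symbol:
  q0 --[x]--> q1
  q1 --[x]--> q1
  q1 --[y]--> q2
  q2 --[y]--> q2

"xxyy"


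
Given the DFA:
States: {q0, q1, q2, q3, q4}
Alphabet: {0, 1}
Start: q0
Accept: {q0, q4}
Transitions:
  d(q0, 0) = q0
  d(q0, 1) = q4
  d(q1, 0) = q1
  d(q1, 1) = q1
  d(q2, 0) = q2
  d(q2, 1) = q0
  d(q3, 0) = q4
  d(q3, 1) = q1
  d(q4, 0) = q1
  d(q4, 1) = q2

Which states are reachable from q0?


BFS from q0:
  layer 0: {q0}
  layer 1: {q4}
  layer 2: {q1, q2}

{q0, q1, q2, q4}


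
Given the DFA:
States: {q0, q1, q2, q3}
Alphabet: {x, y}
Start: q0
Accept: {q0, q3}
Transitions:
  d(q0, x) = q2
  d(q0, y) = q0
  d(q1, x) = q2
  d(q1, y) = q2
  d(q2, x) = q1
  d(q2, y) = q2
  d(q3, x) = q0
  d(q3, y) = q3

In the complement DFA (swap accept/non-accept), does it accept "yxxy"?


Trace: q0 -> q0 -> q2 -> q1 -> q2
Final: q2
Original accept: {q0, q3}
Complement: q2 is not in original accept

Yes, complement accepts (original rejects)


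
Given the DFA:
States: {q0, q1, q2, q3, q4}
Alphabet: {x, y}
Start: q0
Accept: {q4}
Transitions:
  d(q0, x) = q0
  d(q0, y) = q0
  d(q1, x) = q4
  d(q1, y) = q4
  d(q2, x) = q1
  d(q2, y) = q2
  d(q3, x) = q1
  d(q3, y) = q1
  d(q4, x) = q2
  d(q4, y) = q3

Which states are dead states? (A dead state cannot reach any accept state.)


Forward reachability from each state:
  q0 -> reaches {q0}, no accept state (dead)
  q1 -> reaches accept state q4 (live)
  q2 -> reaches accept state q4 (live)
  q3 -> reaches accept state q4 (live)
  q4 -> reaches accept state q4 (live)

{q0}


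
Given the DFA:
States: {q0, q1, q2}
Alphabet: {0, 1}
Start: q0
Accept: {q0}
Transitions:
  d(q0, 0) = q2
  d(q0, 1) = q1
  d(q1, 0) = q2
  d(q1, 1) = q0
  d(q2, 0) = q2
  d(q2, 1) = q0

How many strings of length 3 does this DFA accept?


Enumerating all length-3 strings:
  "000" -> q2 [reject]
  "001" -> q0 [accept]
  "010" -> q2 [reject]
  "011" -> q1 [reject]
  "100" -> q2 [reject]
  "101" -> q0 [accept]
  "110" -> q2 [reject]
  "111" -> q1 [reject]

2 out of 8


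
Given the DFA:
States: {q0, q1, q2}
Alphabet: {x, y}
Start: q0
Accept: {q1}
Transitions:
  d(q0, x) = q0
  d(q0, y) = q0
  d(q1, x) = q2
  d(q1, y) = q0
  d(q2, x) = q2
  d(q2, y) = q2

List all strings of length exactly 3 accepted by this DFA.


All strings of length 3: 8 total
Accepted: 0

None


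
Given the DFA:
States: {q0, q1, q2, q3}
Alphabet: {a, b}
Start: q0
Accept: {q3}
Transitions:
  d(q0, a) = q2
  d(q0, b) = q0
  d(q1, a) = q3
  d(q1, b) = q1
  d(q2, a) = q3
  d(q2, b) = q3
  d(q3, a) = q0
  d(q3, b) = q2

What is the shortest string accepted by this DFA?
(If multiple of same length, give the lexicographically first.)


BFS by string length (lex-first path to each state shown):
  len 0: q0<-""
  len 1: q0<-"b", q2<-"a"
  len 2: q0<-"bb", q2<-"ba", q3<-"aa"
Found accept state at length 2.

"aa"


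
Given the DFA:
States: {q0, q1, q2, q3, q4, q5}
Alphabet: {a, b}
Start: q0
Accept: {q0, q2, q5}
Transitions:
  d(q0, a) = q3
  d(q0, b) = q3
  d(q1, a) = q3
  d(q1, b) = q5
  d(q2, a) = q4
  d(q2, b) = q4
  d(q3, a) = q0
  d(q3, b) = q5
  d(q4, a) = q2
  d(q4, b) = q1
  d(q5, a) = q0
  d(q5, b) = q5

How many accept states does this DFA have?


Accept states listed: {q0, q2, q5}
Counting: q0(1) q2(2) q5(3)

3


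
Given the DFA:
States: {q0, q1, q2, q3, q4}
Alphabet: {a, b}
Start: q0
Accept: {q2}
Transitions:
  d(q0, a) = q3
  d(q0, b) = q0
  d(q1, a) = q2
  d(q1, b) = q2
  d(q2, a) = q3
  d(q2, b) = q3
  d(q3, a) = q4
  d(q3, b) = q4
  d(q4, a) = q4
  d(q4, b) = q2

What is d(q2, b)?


Looking up transition d(q2, b)

q3


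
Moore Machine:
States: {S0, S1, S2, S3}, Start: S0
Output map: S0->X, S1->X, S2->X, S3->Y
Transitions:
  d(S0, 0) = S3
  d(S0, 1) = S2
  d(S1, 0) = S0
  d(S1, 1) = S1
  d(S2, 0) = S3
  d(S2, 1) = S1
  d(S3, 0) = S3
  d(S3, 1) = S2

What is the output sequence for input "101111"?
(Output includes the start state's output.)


Start: S0 (output X)
  --1--> S2 (output X)
  --0--> S3 (output Y)
  --1--> S2 (output X)
  --1--> S1 (output X)
  --1--> S1 (output X)
  --1--> S1 (output X)

"XXYXXXX"


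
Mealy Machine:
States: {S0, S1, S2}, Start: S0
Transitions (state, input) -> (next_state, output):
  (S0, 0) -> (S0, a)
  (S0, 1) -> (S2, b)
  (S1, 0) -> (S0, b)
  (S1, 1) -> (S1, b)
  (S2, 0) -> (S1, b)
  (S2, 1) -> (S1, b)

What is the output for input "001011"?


Step-by-step:
  (S0, 0) -> (S0, a)
  (S0, 0) -> (S0, a)
  (S0, 1) -> (S2, b)
  (S2, 0) -> (S1, b)
  (S1, 1) -> (S1, b)
  (S1, 1) -> (S1, b)

"aabbbb"


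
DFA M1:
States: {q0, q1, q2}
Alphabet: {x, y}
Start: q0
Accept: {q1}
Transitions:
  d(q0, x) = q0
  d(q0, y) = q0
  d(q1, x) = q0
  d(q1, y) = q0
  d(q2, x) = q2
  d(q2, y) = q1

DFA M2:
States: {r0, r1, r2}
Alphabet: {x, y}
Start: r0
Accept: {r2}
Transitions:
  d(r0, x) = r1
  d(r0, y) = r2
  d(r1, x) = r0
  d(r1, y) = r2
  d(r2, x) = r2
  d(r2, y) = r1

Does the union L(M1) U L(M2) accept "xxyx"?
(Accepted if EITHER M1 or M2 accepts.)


M1: final=q0 accepted=False
M2: final=r2 accepted=True

Yes, union accepts


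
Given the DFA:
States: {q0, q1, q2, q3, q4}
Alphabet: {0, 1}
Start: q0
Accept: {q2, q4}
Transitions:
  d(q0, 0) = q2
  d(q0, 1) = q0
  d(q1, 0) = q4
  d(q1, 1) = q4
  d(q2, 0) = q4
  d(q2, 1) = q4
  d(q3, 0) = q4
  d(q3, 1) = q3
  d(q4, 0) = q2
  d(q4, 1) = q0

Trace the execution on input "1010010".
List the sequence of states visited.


Input: 1010010
d(q0, 1) = q0
d(q0, 0) = q2
d(q2, 1) = q4
d(q4, 0) = q2
d(q2, 0) = q4
d(q4, 1) = q0
d(q0, 0) = q2


q0 -> q0 -> q2 -> q4 -> q2 -> q4 -> q0 -> q2


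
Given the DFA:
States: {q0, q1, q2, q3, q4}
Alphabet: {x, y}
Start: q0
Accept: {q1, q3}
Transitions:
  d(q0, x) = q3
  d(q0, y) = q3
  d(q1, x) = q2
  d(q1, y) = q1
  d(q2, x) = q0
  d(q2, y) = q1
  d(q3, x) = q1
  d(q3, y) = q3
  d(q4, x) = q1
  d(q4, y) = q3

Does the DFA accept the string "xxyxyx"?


Trace: q0 -> q3 -> q1 -> q1 -> q2 -> q1 -> q2
Final state: q2
Accept states: {q1, q3}

No, rejected (final state q2 is not an accept state)


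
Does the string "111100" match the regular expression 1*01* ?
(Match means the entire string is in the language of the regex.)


|string| = 6; first = '1'; last = '0'

No, "111100" does not match 1*01*


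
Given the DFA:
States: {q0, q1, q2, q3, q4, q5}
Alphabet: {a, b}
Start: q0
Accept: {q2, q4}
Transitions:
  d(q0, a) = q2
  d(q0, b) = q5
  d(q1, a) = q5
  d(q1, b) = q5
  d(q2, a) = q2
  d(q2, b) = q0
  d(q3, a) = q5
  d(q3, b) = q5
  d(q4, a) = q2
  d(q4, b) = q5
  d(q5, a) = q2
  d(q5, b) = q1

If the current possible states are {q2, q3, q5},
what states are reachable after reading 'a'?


Apply transition on 'a' from each current state:
  d(q2, a) = q2
  d(q3, a) = q5
  d(q5, a) = q2

{q2, q5}


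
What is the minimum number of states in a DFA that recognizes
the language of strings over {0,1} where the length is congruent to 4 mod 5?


States track (length) mod 5.
Need 5 states: one per remainder 0..4; accept = remainder 4.

5


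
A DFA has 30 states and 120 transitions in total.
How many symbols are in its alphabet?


Each state has exactly one transition per symbol.
|alphabet| = transitions / states = 120 / 30 = 4

4


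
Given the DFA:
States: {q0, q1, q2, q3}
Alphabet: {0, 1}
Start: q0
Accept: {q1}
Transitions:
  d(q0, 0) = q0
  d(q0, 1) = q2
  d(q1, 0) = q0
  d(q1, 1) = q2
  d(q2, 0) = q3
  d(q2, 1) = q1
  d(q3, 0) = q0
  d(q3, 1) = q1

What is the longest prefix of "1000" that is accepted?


Run the DFA, marking each prefix where the state is accepting:
  "" -> q0 [reject]
  "1" -> q2 [reject]
  "10" -> q3 [reject]
  "100" -> q0 [reject]
  "1000" -> q0 [reject]

No prefix is accepted


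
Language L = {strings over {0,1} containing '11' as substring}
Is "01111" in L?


'11' occurs at index 1

Yes, "01111" is in L


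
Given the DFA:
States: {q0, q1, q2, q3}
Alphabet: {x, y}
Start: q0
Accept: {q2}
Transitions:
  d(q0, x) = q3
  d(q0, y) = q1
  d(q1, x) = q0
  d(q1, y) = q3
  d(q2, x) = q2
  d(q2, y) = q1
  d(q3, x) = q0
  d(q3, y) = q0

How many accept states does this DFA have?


Accept states listed: {q2}
Counting: q2(1)

1


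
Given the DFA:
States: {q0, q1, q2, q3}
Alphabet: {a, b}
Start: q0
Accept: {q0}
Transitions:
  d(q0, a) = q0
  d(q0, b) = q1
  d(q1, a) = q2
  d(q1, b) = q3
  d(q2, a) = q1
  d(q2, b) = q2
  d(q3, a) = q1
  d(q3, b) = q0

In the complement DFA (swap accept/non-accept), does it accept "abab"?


Trace: q0 -> q0 -> q1 -> q2 -> q2
Final: q2
Original accept: {q0}
Complement: q2 is not in original accept

Yes, complement accepts (original rejects)


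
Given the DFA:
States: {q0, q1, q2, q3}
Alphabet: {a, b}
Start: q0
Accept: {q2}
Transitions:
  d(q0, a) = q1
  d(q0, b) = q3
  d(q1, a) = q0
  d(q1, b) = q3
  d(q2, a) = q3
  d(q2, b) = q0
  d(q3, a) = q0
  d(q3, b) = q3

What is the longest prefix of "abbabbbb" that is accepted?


Run the DFA, marking each prefix where the state is accepting:
  "" -> q0 [reject]
  "a" -> q1 [reject]
  "ab" -> q3 [reject]
  "abb" -> q3 [reject]
  "abba" -> q0 [reject]
  "abbab" -> q3 [reject]
  "abbabb" -> q3 [reject]
  "abbabbb" -> q3 [reject]
  "abbabbbb" -> q3 [reject]

No prefix is accepted


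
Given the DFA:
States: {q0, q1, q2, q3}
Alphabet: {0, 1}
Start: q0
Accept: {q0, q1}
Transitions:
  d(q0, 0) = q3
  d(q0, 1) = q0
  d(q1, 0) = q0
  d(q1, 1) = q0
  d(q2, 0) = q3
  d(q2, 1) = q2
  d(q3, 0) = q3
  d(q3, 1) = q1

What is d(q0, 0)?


Looking up transition d(q0, 0)

q3


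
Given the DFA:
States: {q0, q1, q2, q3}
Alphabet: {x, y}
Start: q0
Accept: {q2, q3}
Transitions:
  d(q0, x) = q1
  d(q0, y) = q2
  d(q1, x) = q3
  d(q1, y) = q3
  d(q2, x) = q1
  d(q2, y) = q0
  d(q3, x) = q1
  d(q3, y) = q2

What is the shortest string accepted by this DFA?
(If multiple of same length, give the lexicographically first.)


BFS by string length (lex-first path to each state shown):
  len 0: q0<-""
  len 1: q1<-"x", q2<-"y"
Found accept state at length 1.

"y"


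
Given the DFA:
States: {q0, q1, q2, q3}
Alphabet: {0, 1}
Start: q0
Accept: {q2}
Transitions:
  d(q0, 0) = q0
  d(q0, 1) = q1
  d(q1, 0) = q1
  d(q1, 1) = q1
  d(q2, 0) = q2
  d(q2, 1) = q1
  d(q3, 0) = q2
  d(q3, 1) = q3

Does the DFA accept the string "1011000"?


Trace: q0 -> q1 -> q1 -> q1 -> q1 -> q1 -> q1 -> q1
Final state: q1
Accept states: {q2}

No, rejected (final state q1 is not an accept state)


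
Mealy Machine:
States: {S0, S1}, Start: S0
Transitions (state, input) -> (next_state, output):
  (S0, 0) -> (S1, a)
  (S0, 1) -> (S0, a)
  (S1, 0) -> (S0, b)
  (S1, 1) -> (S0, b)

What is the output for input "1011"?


Step-by-step:
  (S0, 1) -> (S0, a)
  (S0, 0) -> (S1, a)
  (S1, 1) -> (S0, b)
  (S0, 1) -> (S0, a)

"aaba"


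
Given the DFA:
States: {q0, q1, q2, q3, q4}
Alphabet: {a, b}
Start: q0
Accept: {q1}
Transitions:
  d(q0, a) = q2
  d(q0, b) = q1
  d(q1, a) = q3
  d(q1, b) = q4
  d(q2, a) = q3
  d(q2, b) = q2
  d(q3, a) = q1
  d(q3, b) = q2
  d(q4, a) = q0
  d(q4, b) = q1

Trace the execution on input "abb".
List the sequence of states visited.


Input: abb
d(q0, a) = q2
d(q2, b) = q2
d(q2, b) = q2


q0 -> q2 -> q2 -> q2


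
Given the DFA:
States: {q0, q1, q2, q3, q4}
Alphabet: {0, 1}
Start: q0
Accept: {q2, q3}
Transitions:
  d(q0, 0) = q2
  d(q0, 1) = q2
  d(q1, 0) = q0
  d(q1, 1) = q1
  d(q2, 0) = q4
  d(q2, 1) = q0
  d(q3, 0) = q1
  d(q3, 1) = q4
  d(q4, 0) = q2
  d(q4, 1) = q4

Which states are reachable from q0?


BFS from q0:
  layer 0: {q0}
  layer 1: {q2}
  layer 2: {q4}

{q0, q2, q4}


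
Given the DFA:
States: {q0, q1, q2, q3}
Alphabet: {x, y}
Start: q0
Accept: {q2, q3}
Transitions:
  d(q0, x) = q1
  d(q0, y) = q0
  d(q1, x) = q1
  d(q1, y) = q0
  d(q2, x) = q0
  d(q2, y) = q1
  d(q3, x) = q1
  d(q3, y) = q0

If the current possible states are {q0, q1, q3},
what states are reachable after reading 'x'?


Apply transition on 'x' from each current state:
  d(q0, x) = q1
  d(q1, x) = q1
  d(q3, x) = q1

{q1}


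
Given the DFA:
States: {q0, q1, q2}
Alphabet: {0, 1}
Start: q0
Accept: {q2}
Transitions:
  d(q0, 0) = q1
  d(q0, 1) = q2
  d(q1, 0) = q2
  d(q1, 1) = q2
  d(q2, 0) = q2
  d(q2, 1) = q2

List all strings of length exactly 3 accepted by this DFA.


All strings of length 3: 8 total
Accepted: 8

"000", "001", "010", "011", "100", "101", "110", "111"


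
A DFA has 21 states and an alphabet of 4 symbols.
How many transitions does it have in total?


Each state has exactly one transition per symbol.
21 * 4 = 84

84


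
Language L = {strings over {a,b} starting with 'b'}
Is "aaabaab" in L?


first symbol = 'a'

No, "aaabaab" is not in L


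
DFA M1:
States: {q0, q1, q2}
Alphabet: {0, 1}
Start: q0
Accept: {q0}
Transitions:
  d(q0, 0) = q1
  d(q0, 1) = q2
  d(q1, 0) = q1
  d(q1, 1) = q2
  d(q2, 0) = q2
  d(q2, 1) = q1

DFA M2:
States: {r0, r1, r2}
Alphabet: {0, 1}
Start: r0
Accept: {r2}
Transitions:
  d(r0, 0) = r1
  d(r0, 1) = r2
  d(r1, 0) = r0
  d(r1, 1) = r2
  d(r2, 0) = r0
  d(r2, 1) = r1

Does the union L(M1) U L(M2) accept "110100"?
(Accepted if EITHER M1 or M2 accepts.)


M1: final=q2 accepted=False
M2: final=r1 accepted=False

No, union rejects (neither accepts)


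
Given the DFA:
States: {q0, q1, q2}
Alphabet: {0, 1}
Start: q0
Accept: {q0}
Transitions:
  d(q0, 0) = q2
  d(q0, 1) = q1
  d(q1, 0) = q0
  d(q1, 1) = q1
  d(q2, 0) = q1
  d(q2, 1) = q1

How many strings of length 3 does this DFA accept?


Enumerating all length-3 strings:
  "000" -> q0 [accept]
  "001" -> q1 [reject]
  "010" -> q0 [accept]
  "011" -> q1 [reject]
  "100" -> q2 [reject]
  "101" -> q1 [reject]
  "110" -> q0 [accept]
  "111" -> q1 [reject]

3 out of 8


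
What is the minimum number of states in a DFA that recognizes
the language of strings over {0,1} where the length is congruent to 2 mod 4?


States track (length) mod 4.
Need 4 states: one per remainder 0..3; accept = remainder 2.

4


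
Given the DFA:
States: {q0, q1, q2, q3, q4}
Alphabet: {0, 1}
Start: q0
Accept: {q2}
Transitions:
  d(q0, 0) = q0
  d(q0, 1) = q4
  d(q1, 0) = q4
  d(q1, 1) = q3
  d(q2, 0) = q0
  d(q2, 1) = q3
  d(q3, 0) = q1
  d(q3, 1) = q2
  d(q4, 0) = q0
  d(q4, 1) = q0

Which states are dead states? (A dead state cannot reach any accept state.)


Forward reachability from each state:
  q0 -> reaches {q0, q4}, no accept state (dead)
  q1 -> reaches accept state q2 (live)
  q2 -> reaches accept state q2 (live)
  q3 -> reaches accept state q2 (live)
  q4 -> reaches {q0, q4}, no accept state (dead)

{q0, q4}


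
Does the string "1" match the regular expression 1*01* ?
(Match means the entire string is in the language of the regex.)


|string| = 1; first = '1'; last = '1'

No, "1" does not match 1*01*


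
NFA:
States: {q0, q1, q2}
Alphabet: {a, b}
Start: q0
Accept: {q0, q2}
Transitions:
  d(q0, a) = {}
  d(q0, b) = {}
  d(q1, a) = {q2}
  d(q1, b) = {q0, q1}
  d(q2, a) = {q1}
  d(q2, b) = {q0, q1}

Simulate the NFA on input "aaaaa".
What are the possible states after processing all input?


Start: {q0}
  --a--> {}
  --a--> {}
  --a--> {}
  --a--> {}
  --a--> {}

{} (empty set, no valid transitions)


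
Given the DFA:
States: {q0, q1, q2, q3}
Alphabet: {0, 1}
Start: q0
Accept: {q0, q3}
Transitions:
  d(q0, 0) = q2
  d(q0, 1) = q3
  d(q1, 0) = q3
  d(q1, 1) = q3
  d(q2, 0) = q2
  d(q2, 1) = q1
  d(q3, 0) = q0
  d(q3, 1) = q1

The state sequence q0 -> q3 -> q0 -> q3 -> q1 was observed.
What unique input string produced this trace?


Trace back each transition to find the symbol:
  q0 --[1]--> q3
  q3 --[0]--> q0
  q0 --[1]--> q3
  q3 --[1]--> q1

"1011"


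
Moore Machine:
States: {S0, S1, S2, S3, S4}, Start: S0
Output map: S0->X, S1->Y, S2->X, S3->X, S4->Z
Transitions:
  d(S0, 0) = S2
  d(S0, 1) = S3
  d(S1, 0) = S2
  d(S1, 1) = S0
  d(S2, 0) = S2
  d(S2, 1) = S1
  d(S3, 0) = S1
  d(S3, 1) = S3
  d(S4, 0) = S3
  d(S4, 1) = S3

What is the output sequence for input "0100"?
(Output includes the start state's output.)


Start: S0 (output X)
  --0--> S2 (output X)
  --1--> S1 (output Y)
  --0--> S2 (output X)
  --0--> S2 (output X)

"XXYXX"


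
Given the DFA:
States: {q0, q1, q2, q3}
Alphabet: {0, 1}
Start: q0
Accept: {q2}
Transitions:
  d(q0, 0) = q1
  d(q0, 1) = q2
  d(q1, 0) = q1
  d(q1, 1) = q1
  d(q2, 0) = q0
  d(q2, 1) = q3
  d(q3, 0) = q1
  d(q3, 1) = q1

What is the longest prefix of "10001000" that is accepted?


Run the DFA, marking each prefix where the state is accepting:
  "" -> q0 [reject]
  "1" -> q2 [accept]
  "10" -> q0 [reject]
  "100" -> q1 [reject]
  "1000" -> q1 [reject]
  "10001" -> q1 [reject]
  "100010" -> q1 [reject]
  "1000100" -> q1 [reject]
  "10001000" -> q1 [reject]

"1"


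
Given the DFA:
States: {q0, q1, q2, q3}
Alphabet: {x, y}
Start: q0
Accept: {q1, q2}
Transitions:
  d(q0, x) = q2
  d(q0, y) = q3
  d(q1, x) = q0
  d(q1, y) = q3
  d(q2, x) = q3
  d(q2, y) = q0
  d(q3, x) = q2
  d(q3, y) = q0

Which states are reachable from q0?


BFS from q0:
  layer 0: {q0}
  layer 1: {q2, q3}

{q0, q2, q3}


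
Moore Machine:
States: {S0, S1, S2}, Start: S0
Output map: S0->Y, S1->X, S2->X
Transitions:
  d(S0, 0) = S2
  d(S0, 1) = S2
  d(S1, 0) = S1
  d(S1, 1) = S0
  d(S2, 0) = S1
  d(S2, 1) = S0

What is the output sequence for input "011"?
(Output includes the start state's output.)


Start: S0 (output Y)
  --0--> S2 (output X)
  --1--> S0 (output Y)
  --1--> S2 (output X)

"YXYX"


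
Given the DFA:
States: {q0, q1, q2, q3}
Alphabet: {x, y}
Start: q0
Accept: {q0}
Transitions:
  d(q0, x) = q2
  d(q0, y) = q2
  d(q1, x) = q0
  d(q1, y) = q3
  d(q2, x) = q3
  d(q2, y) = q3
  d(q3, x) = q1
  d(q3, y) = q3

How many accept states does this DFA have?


Accept states listed: {q0}
Counting: q0(1)

1


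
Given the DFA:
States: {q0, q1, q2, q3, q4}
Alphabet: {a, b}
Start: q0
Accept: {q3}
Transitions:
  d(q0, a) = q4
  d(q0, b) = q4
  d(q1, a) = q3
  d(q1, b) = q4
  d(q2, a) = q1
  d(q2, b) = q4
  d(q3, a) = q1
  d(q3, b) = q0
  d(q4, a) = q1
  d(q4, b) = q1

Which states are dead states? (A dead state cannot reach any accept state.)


Forward reachability from each state:
  q0 -> reaches accept state q3 (live)
  q1 -> reaches accept state q3 (live)
  q2 -> reaches accept state q3 (live)
  q3 -> reaches accept state q3 (live)
  q4 -> reaches accept state q3 (live)

None (all states can reach an accept state)


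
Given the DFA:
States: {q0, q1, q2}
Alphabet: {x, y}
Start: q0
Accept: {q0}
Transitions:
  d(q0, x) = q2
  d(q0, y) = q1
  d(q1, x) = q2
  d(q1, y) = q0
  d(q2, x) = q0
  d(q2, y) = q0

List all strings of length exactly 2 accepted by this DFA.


All strings of length 2: 4 total
Accepted: 3

"xx", "xy", "yy"


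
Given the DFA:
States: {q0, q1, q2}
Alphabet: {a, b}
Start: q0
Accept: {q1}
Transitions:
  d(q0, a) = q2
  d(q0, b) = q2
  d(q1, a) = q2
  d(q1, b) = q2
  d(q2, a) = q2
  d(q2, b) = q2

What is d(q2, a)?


Looking up transition d(q2, a)

q2


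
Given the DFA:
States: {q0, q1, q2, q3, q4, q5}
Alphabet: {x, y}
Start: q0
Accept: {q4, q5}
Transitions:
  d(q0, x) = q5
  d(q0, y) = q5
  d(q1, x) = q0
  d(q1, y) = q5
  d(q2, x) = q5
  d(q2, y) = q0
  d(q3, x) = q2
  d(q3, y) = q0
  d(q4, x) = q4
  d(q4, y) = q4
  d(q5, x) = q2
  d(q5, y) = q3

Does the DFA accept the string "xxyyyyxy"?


Trace: q0 -> q5 -> q2 -> q0 -> q5 -> q3 -> q0 -> q5 -> q3
Final state: q3
Accept states: {q4, q5}

No, rejected (final state q3 is not an accept state)


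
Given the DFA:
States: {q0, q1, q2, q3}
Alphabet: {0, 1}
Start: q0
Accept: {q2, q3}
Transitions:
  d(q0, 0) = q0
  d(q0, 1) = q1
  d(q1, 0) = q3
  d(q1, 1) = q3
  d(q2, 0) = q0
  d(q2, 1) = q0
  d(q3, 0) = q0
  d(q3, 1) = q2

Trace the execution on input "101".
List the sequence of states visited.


Input: 101
d(q0, 1) = q1
d(q1, 0) = q3
d(q3, 1) = q2


q0 -> q1 -> q3 -> q2


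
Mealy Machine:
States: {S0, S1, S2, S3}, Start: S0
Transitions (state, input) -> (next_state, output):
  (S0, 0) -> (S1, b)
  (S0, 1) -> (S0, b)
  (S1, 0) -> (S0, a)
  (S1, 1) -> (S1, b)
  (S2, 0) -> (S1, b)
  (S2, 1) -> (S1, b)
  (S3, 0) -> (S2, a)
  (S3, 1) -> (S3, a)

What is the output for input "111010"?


Step-by-step:
  (S0, 1) -> (S0, b)
  (S0, 1) -> (S0, b)
  (S0, 1) -> (S0, b)
  (S0, 0) -> (S1, b)
  (S1, 1) -> (S1, b)
  (S1, 0) -> (S0, a)

"bbbbba"


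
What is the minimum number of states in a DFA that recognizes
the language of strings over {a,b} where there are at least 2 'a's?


States: count = 0, 1, ..., 1, and a final '>= 2' state.
Total: 2 + 1 = 3. Accept = '>= 2' state.

3


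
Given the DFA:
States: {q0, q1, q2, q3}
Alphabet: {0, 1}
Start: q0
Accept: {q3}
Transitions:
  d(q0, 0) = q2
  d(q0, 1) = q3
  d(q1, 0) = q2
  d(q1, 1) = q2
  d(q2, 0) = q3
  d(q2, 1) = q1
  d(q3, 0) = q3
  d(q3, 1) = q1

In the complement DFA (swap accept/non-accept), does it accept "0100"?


Trace: q0 -> q2 -> q1 -> q2 -> q3
Final: q3
Original accept: {q3}
Complement: q3 is in original accept

No, complement rejects (original accepts)


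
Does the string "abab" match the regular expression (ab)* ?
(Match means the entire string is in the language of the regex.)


|string| = 4; first = 'a'; last = 'b'

Yes, "abab" matches (ab)*


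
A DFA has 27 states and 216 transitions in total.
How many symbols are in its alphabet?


Each state has exactly one transition per symbol.
|alphabet| = transitions / states = 216 / 27 = 8

8


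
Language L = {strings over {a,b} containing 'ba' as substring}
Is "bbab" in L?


'ba' occurs at index 1

Yes, "bbab" is in L


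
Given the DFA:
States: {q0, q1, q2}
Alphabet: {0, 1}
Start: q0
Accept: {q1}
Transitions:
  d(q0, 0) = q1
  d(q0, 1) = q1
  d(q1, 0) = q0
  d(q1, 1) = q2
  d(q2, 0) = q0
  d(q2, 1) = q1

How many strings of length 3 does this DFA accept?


Enumerating all length-3 strings:
  "000" -> q1 [accept]
  "001" -> q1 [accept]
  "010" -> q0 [reject]
  "011" -> q1 [accept]
  "100" -> q1 [accept]
  "101" -> q1 [accept]
  "110" -> q0 [reject]
  "111" -> q1 [accept]

6 out of 8


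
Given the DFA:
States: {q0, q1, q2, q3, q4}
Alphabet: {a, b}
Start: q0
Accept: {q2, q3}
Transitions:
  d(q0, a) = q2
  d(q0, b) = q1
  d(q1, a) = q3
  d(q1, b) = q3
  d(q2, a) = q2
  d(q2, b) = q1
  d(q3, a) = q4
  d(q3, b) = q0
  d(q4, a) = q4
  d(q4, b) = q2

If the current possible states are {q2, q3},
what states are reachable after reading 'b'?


Apply transition on 'b' from each current state:
  d(q2, b) = q1
  d(q3, b) = q0

{q0, q1}


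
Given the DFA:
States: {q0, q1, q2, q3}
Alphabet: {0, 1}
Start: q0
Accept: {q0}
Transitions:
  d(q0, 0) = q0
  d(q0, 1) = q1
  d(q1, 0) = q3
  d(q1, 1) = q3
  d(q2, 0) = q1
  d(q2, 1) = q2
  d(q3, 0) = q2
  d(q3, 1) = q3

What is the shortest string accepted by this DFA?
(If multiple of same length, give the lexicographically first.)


BFS by string length (lex-first path to each state shown):
  len 0: q0<-""
Found accept state at length 0.

"" (empty string)


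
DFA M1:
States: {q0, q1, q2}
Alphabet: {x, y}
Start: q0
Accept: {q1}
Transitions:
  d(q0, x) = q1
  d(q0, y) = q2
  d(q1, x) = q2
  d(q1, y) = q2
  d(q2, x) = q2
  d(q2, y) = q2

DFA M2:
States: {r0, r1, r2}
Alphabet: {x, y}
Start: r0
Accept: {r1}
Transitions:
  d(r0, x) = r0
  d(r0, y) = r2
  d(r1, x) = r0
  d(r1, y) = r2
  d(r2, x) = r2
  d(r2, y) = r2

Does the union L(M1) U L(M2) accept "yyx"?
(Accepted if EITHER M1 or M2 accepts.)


M1: final=q2 accepted=False
M2: final=r2 accepted=False

No, union rejects (neither accepts)


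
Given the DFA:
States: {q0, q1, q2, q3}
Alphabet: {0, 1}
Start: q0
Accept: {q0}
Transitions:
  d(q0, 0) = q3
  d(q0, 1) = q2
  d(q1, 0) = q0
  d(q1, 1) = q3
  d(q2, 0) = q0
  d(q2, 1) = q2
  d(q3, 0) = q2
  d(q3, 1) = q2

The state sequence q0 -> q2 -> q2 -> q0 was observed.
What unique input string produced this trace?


Trace back each transition to find the symbol:
  q0 --[1]--> q2
  q2 --[1]--> q2
  q2 --[0]--> q0

"110"


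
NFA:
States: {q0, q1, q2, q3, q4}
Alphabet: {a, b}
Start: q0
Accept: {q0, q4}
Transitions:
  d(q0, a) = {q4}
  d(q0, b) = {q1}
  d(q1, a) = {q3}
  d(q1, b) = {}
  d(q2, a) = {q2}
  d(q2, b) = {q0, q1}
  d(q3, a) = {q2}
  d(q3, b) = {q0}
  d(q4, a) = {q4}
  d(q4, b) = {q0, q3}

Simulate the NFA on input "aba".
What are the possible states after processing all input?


Start: {q0}
  --a--> {q4}
  --b--> {q0, q3}
  --a--> {q2, q4}

{q2, q4}


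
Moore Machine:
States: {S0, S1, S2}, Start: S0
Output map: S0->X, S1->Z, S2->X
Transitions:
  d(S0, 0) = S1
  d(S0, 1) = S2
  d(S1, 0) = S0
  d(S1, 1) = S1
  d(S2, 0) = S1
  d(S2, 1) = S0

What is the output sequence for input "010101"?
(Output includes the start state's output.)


Start: S0 (output X)
  --0--> S1 (output Z)
  --1--> S1 (output Z)
  --0--> S0 (output X)
  --1--> S2 (output X)
  --0--> S1 (output Z)
  --1--> S1 (output Z)

"XZZXXZZ"


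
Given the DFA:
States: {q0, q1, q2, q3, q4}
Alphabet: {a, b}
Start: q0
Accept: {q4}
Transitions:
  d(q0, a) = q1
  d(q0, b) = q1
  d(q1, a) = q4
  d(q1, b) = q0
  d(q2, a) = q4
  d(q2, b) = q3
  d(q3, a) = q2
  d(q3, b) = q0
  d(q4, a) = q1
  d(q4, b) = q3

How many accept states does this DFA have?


Accept states listed: {q4}
Counting: q4(1)

1


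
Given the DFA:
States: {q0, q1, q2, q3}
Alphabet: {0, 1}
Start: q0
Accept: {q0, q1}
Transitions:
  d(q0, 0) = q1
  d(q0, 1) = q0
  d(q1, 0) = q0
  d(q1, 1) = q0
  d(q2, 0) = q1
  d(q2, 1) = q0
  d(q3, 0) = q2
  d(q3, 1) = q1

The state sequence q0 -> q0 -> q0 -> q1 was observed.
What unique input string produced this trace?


Trace back each transition to find the symbol:
  q0 --[1]--> q0
  q0 --[1]--> q0
  q0 --[0]--> q1

"110"


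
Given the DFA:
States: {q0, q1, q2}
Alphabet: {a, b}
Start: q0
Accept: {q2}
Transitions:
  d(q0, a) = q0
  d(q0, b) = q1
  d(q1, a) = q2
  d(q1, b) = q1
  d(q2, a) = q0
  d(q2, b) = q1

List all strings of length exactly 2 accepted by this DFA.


All strings of length 2: 4 total
Accepted: 1

"ba"


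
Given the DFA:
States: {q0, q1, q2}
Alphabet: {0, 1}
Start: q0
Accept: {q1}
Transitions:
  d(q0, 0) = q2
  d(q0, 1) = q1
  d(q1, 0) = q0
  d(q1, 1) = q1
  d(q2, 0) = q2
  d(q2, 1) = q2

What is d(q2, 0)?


Looking up transition d(q2, 0)

q2


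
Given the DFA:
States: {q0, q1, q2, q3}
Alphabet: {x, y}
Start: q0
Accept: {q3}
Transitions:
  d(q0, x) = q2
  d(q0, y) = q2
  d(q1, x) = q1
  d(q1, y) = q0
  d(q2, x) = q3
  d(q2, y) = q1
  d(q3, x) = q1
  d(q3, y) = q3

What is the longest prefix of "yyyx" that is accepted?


Run the DFA, marking each prefix where the state is accepting:
  "" -> q0 [reject]
  "y" -> q2 [reject]
  "yy" -> q1 [reject]
  "yyy" -> q0 [reject]
  "yyyx" -> q2 [reject]

No prefix is accepted


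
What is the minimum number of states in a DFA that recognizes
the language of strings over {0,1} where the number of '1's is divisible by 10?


States track (count of '1') mod 10.
Need 10 states: one per remainder 0..9; accept = remainder 0.

10


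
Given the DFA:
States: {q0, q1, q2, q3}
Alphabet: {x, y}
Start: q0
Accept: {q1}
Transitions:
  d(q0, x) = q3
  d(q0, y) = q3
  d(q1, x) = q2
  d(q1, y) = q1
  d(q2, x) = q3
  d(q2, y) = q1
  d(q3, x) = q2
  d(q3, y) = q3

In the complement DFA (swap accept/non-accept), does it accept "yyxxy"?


Trace: q0 -> q3 -> q3 -> q2 -> q3 -> q3
Final: q3
Original accept: {q1}
Complement: q3 is not in original accept

Yes, complement accepts (original rejects)


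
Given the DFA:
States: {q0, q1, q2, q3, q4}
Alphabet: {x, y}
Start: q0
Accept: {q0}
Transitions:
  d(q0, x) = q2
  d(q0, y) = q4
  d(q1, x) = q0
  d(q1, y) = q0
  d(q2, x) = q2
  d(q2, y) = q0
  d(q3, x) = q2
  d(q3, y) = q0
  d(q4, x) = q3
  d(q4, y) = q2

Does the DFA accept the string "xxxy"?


Trace: q0 -> q2 -> q2 -> q2 -> q0
Final state: q0
Accept states: {q0}

Yes, accepted (final state q0 is an accept state)


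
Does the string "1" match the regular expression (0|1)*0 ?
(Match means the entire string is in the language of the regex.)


|string| = 1; first = '1'; last = '1'

No, "1" does not match (0|1)*0


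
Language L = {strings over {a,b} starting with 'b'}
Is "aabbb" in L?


first symbol = 'a'

No, "aabbb" is not in L


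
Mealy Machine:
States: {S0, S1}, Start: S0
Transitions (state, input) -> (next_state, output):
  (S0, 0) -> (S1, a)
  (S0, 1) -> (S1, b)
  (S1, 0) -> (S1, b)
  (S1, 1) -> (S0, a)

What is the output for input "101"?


Step-by-step:
  (S0, 1) -> (S1, b)
  (S1, 0) -> (S1, b)
  (S1, 1) -> (S0, a)

"bba"


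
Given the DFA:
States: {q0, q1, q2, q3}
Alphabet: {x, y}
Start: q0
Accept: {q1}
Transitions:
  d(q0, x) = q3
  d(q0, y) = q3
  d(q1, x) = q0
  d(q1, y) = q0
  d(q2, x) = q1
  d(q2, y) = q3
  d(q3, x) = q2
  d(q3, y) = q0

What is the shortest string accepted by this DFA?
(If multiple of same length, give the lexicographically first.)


BFS by string length (lex-first path to each state shown):
  len 0: q0<-""
  len 1: q3<-"x"
  len 2: q0<-"xy", q2<-"xx"
  len 3: q1<-"xxx", q3<-"xxy"
Found accept state at length 3.

"xxx"


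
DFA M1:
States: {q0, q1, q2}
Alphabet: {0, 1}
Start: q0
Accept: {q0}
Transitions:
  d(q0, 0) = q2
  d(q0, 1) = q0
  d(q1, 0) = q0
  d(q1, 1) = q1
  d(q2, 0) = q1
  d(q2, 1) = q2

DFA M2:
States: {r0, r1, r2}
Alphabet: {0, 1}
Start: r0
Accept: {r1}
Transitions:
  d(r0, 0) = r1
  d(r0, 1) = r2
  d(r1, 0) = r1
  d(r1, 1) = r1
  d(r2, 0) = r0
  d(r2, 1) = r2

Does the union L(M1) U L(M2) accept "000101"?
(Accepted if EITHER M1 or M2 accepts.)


M1: final=q2 accepted=False
M2: final=r1 accepted=True

Yes, union accepts
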